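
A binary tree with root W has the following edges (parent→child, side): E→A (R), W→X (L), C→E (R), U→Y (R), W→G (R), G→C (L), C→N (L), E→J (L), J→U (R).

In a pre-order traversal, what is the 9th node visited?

Pre-order visits the node, then its left subtree, then its right subtree.
Visit W.
At W: go left to X.
  X is a leaf — visit X.
At W: go right to G.
  Visit G.
  At G: go left to C.
    Visit C.
    At C: go left to N.
      N is a leaf — visit N.
    At C: go right to E.
      Visit E.
      At E: go left to J.
        Visit J.
        At J: no left child.
        At J: go right to U.
          Visit U.
          At U: no left child.
          At U: go right to Y.
            Y is a leaf — visit Y.
      At E: go right to A.
        A is a leaf — visit A.
  At G: no right child.
Full pre-order sequence: W, X, G, C, N, E, J, U, Y, A.

Y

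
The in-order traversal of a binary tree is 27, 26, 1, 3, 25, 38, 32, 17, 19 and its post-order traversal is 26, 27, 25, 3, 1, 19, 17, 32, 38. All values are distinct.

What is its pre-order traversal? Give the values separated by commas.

38, 1, 27, 26, 3, 25, 32, 17, 19

The last element of post-order is the root; it splits in-order into left and right subtrees.
Root 38: left subtree has 5 nodes {27, 26, 1, 3, 25}, right has 3 {32, 17, 19}.
  Root 1: left subtree has 2 nodes {27, 26}, right has 2 {3, 25}.
    Root 27: left subtree has 0 nodes { }, right has 1 {26}.
    Root 3: left subtree has 0 nodes { }, right has 1 {25}.
  Root 32: left subtree has 0 nodes { }, right has 2 {17, 19}.
    Root 17: left subtree has 0 nodes { }, right has 1 {19}.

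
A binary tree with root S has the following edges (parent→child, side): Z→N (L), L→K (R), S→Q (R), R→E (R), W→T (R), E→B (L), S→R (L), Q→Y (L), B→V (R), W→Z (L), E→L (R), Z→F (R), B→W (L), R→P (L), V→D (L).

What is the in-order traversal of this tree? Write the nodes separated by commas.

P, R, N, Z, F, W, T, B, D, V, E, L, K, S, Y, Q

In-order visits the left subtree, then the node, then the right subtree.
At S: go left to R.
  At R: go left to P.
    P is a leaf — visit P.
  Visit R.
  At R: go right to E.
    At E: go left to B.
      At B: go left to W.
        At W: go left to Z.
          At Z: go left to N.
            N is a leaf — visit N.
          Visit Z.
          At Z: go right to F.
            F is a leaf — visit F.
        Visit W.
        At W: go right to T.
          T is a leaf — visit T.
      Visit B.
      At B: go right to V.
        At V: go left to D.
          D is a leaf — visit D.
        Visit V.
        At V: no right child.
    Visit E.
    At E: go right to L.
      At L: no left child.
      Visit L.
      At L: go right to K.
        K is a leaf — visit K.
Visit S.
At S: go right to Q.
  At Q: go left to Y.
    Y is a leaf — visit Y.
  Visit Q.
  At Q: no right child.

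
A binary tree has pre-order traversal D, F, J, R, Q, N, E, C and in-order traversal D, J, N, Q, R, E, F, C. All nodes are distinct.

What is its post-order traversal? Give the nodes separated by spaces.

The first element of pre-order is the root; it splits in-order into left and right subtrees.
Root D: left subtree has 0 nodes { }, right has 7 {J, N, Q, R, E, F, C}.
  Root F: left subtree has 5 nodes {J, N, Q, R, E}, right has 1 {C}.
    Root J: left subtree has 0 nodes { }, right has 4 {N, Q, R, E}.
      Root R: left subtree has 2 nodes {N, Q}, right has 1 {E}.
        Root Q: left subtree has 1 node {N}, right has 0 { }.

N Q E R J C F D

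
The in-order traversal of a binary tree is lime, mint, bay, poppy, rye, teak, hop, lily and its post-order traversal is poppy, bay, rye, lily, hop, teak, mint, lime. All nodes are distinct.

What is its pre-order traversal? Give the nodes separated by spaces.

The last element of post-order is the root; it splits in-order into left and right subtrees.
Root lime: left subtree has 0 nodes { }, right has 7 {mint, bay, poppy, rye, teak, hop, lily}.
  Root mint: left subtree has 0 nodes { }, right has 6 {bay, poppy, rye, teak, hop, lily}.
    Root teak: left subtree has 3 nodes {bay, poppy, rye}, right has 2 {hop, lily}.
      Root rye: left subtree has 2 nodes {bay, poppy}, right has 0 { }.
        Root bay: left subtree has 0 nodes { }, right has 1 {poppy}.
      Root hop: left subtree has 0 nodes { }, right has 1 {lily}.

lime mint teak rye bay poppy hop lily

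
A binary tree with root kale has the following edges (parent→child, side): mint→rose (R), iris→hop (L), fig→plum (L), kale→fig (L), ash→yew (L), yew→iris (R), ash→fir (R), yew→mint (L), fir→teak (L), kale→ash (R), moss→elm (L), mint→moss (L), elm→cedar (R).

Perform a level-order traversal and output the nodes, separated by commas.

kale, fig, ash, plum, yew, fir, mint, iris, teak, moss, rose, hop, elm, cedar

Level-order visits nodes level by level from the root, left to right within each level.
Level 0: kale
Level 1: fig, ash
Level 2: plum, yew, fir
Level 3: mint, iris, teak
Level 4: moss, rose, hop
Level 5: elm
Level 6: cedar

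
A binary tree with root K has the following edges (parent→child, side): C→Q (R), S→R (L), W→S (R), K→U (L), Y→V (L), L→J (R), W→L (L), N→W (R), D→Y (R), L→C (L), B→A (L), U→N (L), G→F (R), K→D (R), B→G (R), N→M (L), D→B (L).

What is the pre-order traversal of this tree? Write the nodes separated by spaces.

Pre-order visits the node, then its left subtree, then its right subtree.
Visit K.
At K: go left to U.
  Visit U.
  At U: go left to N.
    Visit N.
    At N: go left to M.
      M is a leaf — visit M.
    At N: go right to W.
      Visit W.
      At W: go left to L.
        Visit L.
        At L: go left to C.
          Visit C.
          At C: no left child.
          At C: go right to Q.
            Q is a leaf — visit Q.
        At L: go right to J.
          J is a leaf — visit J.
      At W: go right to S.
        Visit S.
        At S: go left to R.
          R is a leaf — visit R.
        At S: no right child.
  At U: no right child.
At K: go right to D.
  Visit D.
  At D: go left to B.
    Visit B.
    At B: go left to A.
      A is a leaf — visit A.
    At B: go right to G.
      Visit G.
      At G: no left child.
      At G: go right to F.
        F is a leaf — visit F.
  At D: go right to Y.
    Visit Y.
    At Y: go left to V.
      V is a leaf — visit V.
    At Y: no right child.

K U N M W L C Q J S R D B A G F Y V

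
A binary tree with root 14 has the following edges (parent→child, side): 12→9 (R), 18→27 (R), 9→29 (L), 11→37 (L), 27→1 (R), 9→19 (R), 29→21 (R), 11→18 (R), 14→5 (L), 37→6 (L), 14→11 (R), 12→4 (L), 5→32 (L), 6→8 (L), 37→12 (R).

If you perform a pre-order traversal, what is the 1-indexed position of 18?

14

Pre-order visits the node, then its left subtree, then its right subtree.
Visit 14.
At 14: go left to 5.
  Visit 5.
  At 5: go left to 32.
    32 is a leaf — visit 32.
  At 5: no right child.
At 14: go right to 11.
  Visit 11.
  At 11: go left to 37.
    Visit 37.
    At 37: go left to 6.
      Visit 6.
      At 6: go left to 8.
        8 is a leaf — visit 8.
      At 6: no right child.
    At 37: go right to 12.
      Visit 12.
      At 12: go left to 4.
        4 is a leaf — visit 4.
      At 12: go right to 9.
        Visit 9.
        At 9: go left to 29.
          Visit 29.
          At 29: no left child.
          At 29: go right to 21.
            21 is a leaf — visit 21.
        At 9: go right to 19.
          19 is a leaf — visit 19.
  At 11: go right to 18.
    Visit 18.
    At 18: no left child.
    At 18: go right to 27.
      Visit 27.
      At 27: no left child.
      At 27: go right to 1.
        1 is a leaf — visit 1.
Full pre-order sequence: 14, 5, 32, 11, 37, 6, 8, 12, 4, 9, 29, 21, 19, 18, 27, 1.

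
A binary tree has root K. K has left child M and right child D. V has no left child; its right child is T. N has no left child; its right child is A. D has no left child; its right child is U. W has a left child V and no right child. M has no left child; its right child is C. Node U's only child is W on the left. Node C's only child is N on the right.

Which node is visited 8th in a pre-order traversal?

Pre-order visits the node, then its left subtree, then its right subtree.
Visit K.
At K: go left to M.
  Visit M.
  At M: no left child.
  At M: go right to C.
    Visit C.
    At C: no left child.
    At C: go right to N.
      Visit N.
      At N: no left child.
      At N: go right to A.
        A is a leaf — visit A.
At K: go right to D.
  Visit D.
  At D: no left child.
  At D: go right to U.
    Visit U.
    At U: go left to W.
      Visit W.
      At W: go left to V.
        Visit V.
        At V: no left child.
        At V: go right to T.
          T is a leaf — visit T.
      At W: no right child.
    At U: no right child.
Full pre-order sequence: K, M, C, N, A, D, U, W, V, T.

W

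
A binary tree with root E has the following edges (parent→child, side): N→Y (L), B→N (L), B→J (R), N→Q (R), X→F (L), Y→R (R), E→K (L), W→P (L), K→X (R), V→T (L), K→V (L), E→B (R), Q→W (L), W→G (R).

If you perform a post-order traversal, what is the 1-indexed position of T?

1

Post-order visits the left subtree, then the right subtree, then the node.
At E: go left to K.
  At K: go left to V.
    At V: go left to T.
      T is a leaf — visit T.
    At V: no right child.
    Visit V.
  At K: go right to X.
    At X: go left to F.
      F is a leaf — visit F.
    At X: no right child.
    Visit X.
  Visit K.
At E: go right to B.
  At B: go left to N.
    At N: go left to Y.
      At Y: no left child.
      At Y: go right to R.
        R is a leaf — visit R.
      Visit Y.
    At N: go right to Q.
      At Q: go left to W.
        At W: go left to P.
          P is a leaf — visit P.
        At W: go right to G.
          G is a leaf — visit G.
        Visit W.
      At Q: no right child.
      Visit Q.
    Visit N.
  At B: go right to J.
    J is a leaf — visit J.
  Visit B.
Visit E.
Full post-order sequence: T, V, F, X, K, R, Y, P, G, W, Q, N, J, B, E.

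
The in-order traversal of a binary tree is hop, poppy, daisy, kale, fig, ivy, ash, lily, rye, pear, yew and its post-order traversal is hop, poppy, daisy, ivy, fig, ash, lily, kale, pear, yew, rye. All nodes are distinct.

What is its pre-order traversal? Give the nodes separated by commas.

rye, kale, daisy, poppy, hop, lily, ash, fig, ivy, yew, pear

The last element of post-order is the root; it splits in-order into left and right subtrees.
Root rye: left subtree has 8 nodes {hop, poppy, daisy, kale, fig, ivy, ash, lily}, right has 2 {pear, yew}.
  Root kale: left subtree has 3 nodes {hop, poppy, daisy}, right has 4 {fig, ivy, ash, lily}.
    Root daisy: left subtree has 2 nodes {hop, poppy}, right has 0 { }.
      Root poppy: left subtree has 1 node {hop}, right has 0 { }.
    Root lily: left subtree has 3 nodes {fig, ivy, ash}, right has 0 { }.
      Root ash: left subtree has 2 nodes {fig, ivy}, right has 0 { }.
        Root fig: left subtree has 0 nodes { }, right has 1 {ivy}.
  Root yew: left subtree has 1 node {pear}, right has 0 { }.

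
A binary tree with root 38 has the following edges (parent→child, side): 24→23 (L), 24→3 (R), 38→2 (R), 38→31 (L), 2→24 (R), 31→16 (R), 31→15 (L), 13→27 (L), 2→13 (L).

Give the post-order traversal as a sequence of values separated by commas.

15, 16, 31, 27, 13, 23, 3, 24, 2, 38

Post-order visits the left subtree, then the right subtree, then the node.
At 38: go left to 31.
  At 31: go left to 15.
    15 is a leaf — visit 15.
  At 31: go right to 16.
    16 is a leaf — visit 16.
  Visit 31.
At 38: go right to 2.
  At 2: go left to 13.
    At 13: go left to 27.
      27 is a leaf — visit 27.
    At 13: no right child.
    Visit 13.
  At 2: go right to 24.
    At 24: go left to 23.
      23 is a leaf — visit 23.
    At 24: go right to 3.
      3 is a leaf — visit 3.
    Visit 24.
  Visit 2.
Visit 38.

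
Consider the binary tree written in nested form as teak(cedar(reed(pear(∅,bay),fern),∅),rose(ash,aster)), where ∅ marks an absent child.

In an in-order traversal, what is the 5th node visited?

In-order visits the left subtree, then the node, then the right subtree.
At teak: go left to cedar.
  At cedar: go left to reed.
    At reed: go left to pear.
      At pear: no left child.
      Visit pear.
      At pear: go right to bay.
        bay is a leaf — visit bay.
    Visit reed.
    At reed: go right to fern.
      fern is a leaf — visit fern.
  Visit cedar.
  At cedar: no right child.
Visit teak.
At teak: go right to rose.
  At rose: go left to ash.
    ash is a leaf — visit ash.
  Visit rose.
  At rose: go right to aster.
    aster is a leaf — visit aster.
Full in-order sequence: pear, bay, reed, fern, cedar, teak, ash, rose, aster.

cedar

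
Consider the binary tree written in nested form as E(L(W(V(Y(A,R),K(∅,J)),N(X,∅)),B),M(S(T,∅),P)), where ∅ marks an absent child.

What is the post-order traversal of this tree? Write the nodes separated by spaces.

Post-order visits the left subtree, then the right subtree, then the node.
At E: go left to L.
  At L: go left to W.
    At W: go left to V.
      At V: go left to Y.
        At Y: go left to A.
          A is a leaf — visit A.
        At Y: go right to R.
          R is a leaf — visit R.
        Visit Y.
      At V: go right to K.
        At K: no left child.
        At K: go right to J.
          J is a leaf — visit J.
        Visit K.
      Visit V.
    At W: go right to N.
      At N: go left to X.
        X is a leaf — visit X.
      At N: no right child.
      Visit N.
    Visit W.
  At L: go right to B.
    B is a leaf — visit B.
  Visit L.
At E: go right to M.
  At M: go left to S.
    At S: go left to T.
      T is a leaf — visit T.
    At S: no right child.
    Visit S.
  At M: go right to P.
    P is a leaf — visit P.
  Visit M.
Visit E.

A R Y J K V X N W B L T S P M E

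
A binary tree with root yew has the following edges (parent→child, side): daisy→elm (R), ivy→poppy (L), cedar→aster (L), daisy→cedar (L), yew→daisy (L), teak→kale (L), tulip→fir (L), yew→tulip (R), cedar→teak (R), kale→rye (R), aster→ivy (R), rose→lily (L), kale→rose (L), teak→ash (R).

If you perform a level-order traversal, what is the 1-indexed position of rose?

Level-order visits nodes level by level from the root, left to right within each level.
Level 0: yew
Level 1: daisy, tulip
Level 2: cedar, elm, fir
Level 3: aster, teak
Level 4: ivy, kale, ash
Level 5: poppy, rose, rye
Level 6: lily
Full level-order sequence: yew, daisy, tulip, cedar, elm, fir, aster, teak, ivy, kale, ash, poppy, rose, rye, lily.

13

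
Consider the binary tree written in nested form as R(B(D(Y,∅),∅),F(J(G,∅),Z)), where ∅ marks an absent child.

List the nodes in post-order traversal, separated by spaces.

Post-order visits the left subtree, then the right subtree, then the node.
At R: go left to B.
  At B: go left to D.
    At D: go left to Y.
      Y is a leaf — visit Y.
    At D: no right child.
    Visit D.
  At B: no right child.
  Visit B.
At R: go right to F.
  At F: go left to J.
    At J: go left to G.
      G is a leaf — visit G.
    At J: no right child.
    Visit J.
  At F: go right to Z.
    Z is a leaf — visit Z.
  Visit F.
Visit R.

Y D B G J Z F R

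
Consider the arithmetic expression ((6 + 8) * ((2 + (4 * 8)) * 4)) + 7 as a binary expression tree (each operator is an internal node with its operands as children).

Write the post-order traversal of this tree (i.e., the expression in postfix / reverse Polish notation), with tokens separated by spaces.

Post-order on an expression tree gives postfix notation: for each operator, emit left operand, right operand, then the operator.

6 8 + 2 4 8 * + 4 * * 7 +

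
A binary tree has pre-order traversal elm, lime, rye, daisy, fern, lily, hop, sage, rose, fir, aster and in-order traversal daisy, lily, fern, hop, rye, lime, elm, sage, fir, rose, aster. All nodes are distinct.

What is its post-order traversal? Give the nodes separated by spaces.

lily hop fern daisy rye lime fir aster rose sage elm

The first element of pre-order is the root; it splits in-order into left and right subtrees.
Root elm: left subtree has 6 nodes {daisy, lily, fern, hop, rye, lime}, right has 4 {sage, fir, rose, aster}.
  Root lime: left subtree has 5 nodes {daisy, lily, fern, hop, rye}, right has 0 { }.
    Root rye: left subtree has 4 nodes {daisy, lily, fern, hop}, right has 0 { }.
      Root daisy: left subtree has 0 nodes { }, right has 3 {lily, fern, hop}.
        Root fern: left subtree has 1 node {lily}, right has 1 {hop}.
  Root sage: left subtree has 0 nodes { }, right has 3 {fir, rose, aster}.
    Root rose: left subtree has 1 node {fir}, right has 1 {aster}.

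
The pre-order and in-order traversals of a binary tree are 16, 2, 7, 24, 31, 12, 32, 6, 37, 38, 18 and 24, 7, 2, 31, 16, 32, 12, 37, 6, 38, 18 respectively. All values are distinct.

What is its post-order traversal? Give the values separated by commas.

24, 7, 31, 2, 32, 37, 18, 38, 6, 12, 16

The first element of pre-order is the root; it splits in-order into left and right subtrees.
Root 16: left subtree has 4 nodes {24, 7, 2, 31}, right has 6 {32, 12, 37, 6, 38, 18}.
  Root 2: left subtree has 2 nodes {24, 7}, right has 1 {31}.
    Root 7: left subtree has 1 node {24}, right has 0 { }.
  Root 12: left subtree has 1 node {32}, right has 4 {37, 6, 38, 18}.
    Root 6: left subtree has 1 node {37}, right has 2 {38, 18}.
      Root 38: left subtree has 0 nodes { }, right has 1 {18}.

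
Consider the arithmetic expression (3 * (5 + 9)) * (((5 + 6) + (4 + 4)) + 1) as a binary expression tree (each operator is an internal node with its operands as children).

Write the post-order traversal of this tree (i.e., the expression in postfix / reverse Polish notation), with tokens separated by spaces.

3 5 9 + * 5 6 + 4 4 + + 1 + *

Post-order on an expression tree gives postfix notation: for each operator, emit left operand, right operand, then the operator.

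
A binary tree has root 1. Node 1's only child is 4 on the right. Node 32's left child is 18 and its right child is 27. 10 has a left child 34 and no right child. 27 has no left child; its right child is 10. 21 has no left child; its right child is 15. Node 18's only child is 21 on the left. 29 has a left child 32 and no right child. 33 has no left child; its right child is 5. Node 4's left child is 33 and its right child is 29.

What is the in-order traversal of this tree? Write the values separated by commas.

In-order visits the left subtree, then the node, then the right subtree.
At 1: no left child.
Visit 1.
At 1: go right to 4.
  At 4: go left to 33.
    At 33: no left child.
    Visit 33.
    At 33: go right to 5.
      5 is a leaf — visit 5.
  Visit 4.
  At 4: go right to 29.
    At 29: go left to 32.
      At 32: go left to 18.
        At 18: go left to 21.
          At 21: no left child.
          Visit 21.
          At 21: go right to 15.
            15 is a leaf — visit 15.
        Visit 18.
        At 18: no right child.
      Visit 32.
      At 32: go right to 27.
        At 27: no left child.
        Visit 27.
        At 27: go right to 10.
          At 10: go left to 34.
            34 is a leaf — visit 34.
          Visit 10.
          At 10: no right child.
    Visit 29.
    At 29: no right child.

1, 33, 5, 4, 21, 15, 18, 32, 27, 34, 10, 29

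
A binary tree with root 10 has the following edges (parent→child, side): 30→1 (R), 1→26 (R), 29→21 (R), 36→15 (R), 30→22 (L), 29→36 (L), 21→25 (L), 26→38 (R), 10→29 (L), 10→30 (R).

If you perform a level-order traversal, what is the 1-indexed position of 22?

6

Level-order visits nodes level by level from the root, left to right within each level.
Level 0: 10
Level 1: 29, 30
Level 2: 36, 21, 22, 1
Level 3: 15, 25, 26
Level 4: 38
Full level-order sequence: 10, 29, 30, 36, 21, 22, 1, 15, 25, 26, 38.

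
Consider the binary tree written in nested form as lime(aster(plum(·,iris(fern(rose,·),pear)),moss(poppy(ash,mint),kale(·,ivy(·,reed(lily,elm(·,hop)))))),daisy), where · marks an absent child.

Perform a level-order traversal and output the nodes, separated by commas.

Level-order visits nodes level by level from the root, left to right within each level.
Level 0: lime
Level 1: aster, daisy
Level 2: plum, moss
Level 3: iris, poppy, kale
Level 4: fern, pear, ash, mint, ivy
Level 5: rose, reed
Level 6: lily, elm
Level 7: hop

lime, aster, daisy, plum, moss, iris, poppy, kale, fern, pear, ash, mint, ivy, rose, reed, lily, elm, hop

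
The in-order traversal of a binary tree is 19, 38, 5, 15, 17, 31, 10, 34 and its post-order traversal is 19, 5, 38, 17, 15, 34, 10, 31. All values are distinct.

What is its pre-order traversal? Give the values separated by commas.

31, 15, 38, 19, 5, 17, 10, 34

The last element of post-order is the root; it splits in-order into left and right subtrees.
Root 31: left subtree has 5 nodes {19, 38, 5, 15, 17}, right has 2 {10, 34}.
  Root 15: left subtree has 3 nodes {19, 38, 5}, right has 1 {17}.
    Root 38: left subtree has 1 node {19}, right has 1 {5}.
  Root 10: left subtree has 0 nodes { }, right has 1 {34}.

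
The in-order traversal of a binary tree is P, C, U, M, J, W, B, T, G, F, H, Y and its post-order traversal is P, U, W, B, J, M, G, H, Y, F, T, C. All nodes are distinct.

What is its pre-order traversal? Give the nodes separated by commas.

C, P, T, M, U, J, B, W, F, G, Y, H

The last element of post-order is the root; it splits in-order into left and right subtrees.
Root C: left subtree has 1 node {P}, right has 10 {U, M, J, W, B, T, G, F, H, Y}.
  Root T: left subtree has 5 nodes {U, M, J, W, B}, right has 4 {G, F, H, Y}.
    Root M: left subtree has 1 node {U}, right has 3 {J, W, B}.
      Root J: left subtree has 0 nodes { }, right has 2 {W, B}.
        Root B: left subtree has 1 node {W}, right has 0 { }.
    Root F: left subtree has 1 node {G}, right has 2 {H, Y}.
      Root Y: left subtree has 1 node {H}, right has 0 { }.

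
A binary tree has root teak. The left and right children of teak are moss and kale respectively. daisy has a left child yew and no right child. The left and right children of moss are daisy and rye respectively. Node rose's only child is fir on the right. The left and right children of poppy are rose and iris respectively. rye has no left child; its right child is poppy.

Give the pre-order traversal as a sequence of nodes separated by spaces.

Pre-order visits the node, then its left subtree, then its right subtree.
Visit teak.
At teak: go left to moss.
  Visit moss.
  At moss: go left to daisy.
    Visit daisy.
    At daisy: go left to yew.
      yew is a leaf — visit yew.
    At daisy: no right child.
  At moss: go right to rye.
    Visit rye.
    At rye: no left child.
    At rye: go right to poppy.
      Visit poppy.
      At poppy: go left to rose.
        Visit rose.
        At rose: no left child.
        At rose: go right to fir.
          fir is a leaf — visit fir.
      At poppy: go right to iris.
        iris is a leaf — visit iris.
At teak: go right to kale.
  kale is a leaf — visit kale.

teak moss daisy yew rye poppy rose fir iris kale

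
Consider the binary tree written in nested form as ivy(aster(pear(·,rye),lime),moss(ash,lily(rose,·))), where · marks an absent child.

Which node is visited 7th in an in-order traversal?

In-order visits the left subtree, then the node, then the right subtree.
At ivy: go left to aster.
  At aster: go left to pear.
    At pear: no left child.
    Visit pear.
    At pear: go right to rye.
      rye is a leaf — visit rye.
  Visit aster.
  At aster: go right to lime.
    lime is a leaf — visit lime.
Visit ivy.
At ivy: go right to moss.
  At moss: go left to ash.
    ash is a leaf — visit ash.
  Visit moss.
  At moss: go right to lily.
    At lily: go left to rose.
      rose is a leaf — visit rose.
    Visit lily.
    At lily: no right child.
Full in-order sequence: pear, rye, aster, lime, ivy, ash, moss, rose, lily.

moss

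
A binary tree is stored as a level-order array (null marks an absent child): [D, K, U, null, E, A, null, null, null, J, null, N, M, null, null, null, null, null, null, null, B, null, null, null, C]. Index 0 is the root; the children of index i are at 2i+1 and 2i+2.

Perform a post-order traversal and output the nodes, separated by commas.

B, J, E, K, C, N, M, A, U, D

Post-order visits the left subtree, then the right subtree, then the node.
At D: go left to K.
  At K: no left child.
  At K: go right to E.
    At E: go left to J.
      At J: no left child.
      At J: go right to B.
        B is a leaf — visit B.
      Visit J.
    At E: no right child.
    Visit E.
  Visit K.
At D: go right to U.
  At U: go left to A.
    At A: go left to N.
      At N: no left child.
      At N: go right to C.
        C is a leaf — visit C.
      Visit N.
    At A: go right to M.
      M is a leaf — visit M.
    Visit A.
  At U: no right child.
  Visit U.
Visit D.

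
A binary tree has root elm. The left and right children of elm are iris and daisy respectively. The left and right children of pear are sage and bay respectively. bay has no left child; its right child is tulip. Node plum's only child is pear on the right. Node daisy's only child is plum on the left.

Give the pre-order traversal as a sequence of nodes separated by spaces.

Pre-order visits the node, then its left subtree, then its right subtree.
Visit elm.
At elm: go left to iris.
  iris is a leaf — visit iris.
At elm: go right to daisy.
  Visit daisy.
  At daisy: go left to plum.
    Visit plum.
    At plum: no left child.
    At plum: go right to pear.
      Visit pear.
      At pear: go left to sage.
        sage is a leaf — visit sage.
      At pear: go right to bay.
        Visit bay.
        At bay: no left child.
        At bay: go right to tulip.
          tulip is a leaf — visit tulip.
  At daisy: no right child.

elm iris daisy plum pear sage bay tulip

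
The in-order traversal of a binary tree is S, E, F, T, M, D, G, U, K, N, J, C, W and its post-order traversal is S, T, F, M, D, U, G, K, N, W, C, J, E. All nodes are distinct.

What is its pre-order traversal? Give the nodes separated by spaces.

E S J N K G D M F T U C W

The last element of post-order is the root; it splits in-order into left and right subtrees.
Root E: left subtree has 1 node {S}, right has 11 {F, T, M, D, G, U, K, N, J, C, W}.
  Root J: left subtree has 8 nodes {F, T, M, D, G, U, K, N}, right has 2 {C, W}.
    Root N: left subtree has 7 nodes {F, T, M, D, G, U, K}, right has 0 { }.
      Root K: left subtree has 6 nodes {F, T, M, D, G, U}, right has 0 { }.
        Root G: left subtree has 4 nodes {F, T, M, D}, right has 1 {U}.
          Root D: left subtree has 3 nodes {F, T, M}, right has 0 { }.
            Root M: left subtree has 2 nodes {F, T}, right has 0 { }.
              Root F: left subtree has 0 nodes { }, right has 1 {T}.
    Root C: left subtree has 0 nodes { }, right has 1 {W}.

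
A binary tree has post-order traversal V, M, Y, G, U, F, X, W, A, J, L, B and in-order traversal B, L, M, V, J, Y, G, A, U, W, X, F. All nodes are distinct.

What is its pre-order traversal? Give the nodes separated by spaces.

B L J M V A G Y W U X F

The last element of post-order is the root; it splits in-order into left and right subtrees.
Root B: left subtree has 0 nodes { }, right has 11 {L, M, V, J, Y, G, A, U, W, X, F}.
  Root L: left subtree has 0 nodes { }, right has 10 {M, V, J, Y, G, A, U, W, X, F}.
    Root J: left subtree has 2 nodes {M, V}, right has 7 {Y, G, A, U, W, X, F}.
      Root M: left subtree has 0 nodes { }, right has 1 {V}.
      Root A: left subtree has 2 nodes {Y, G}, right has 4 {U, W, X, F}.
        Root G: left subtree has 1 node {Y}, right has 0 { }.
        Root W: left subtree has 1 node {U}, right has 2 {X, F}.
          Root X: left subtree has 0 nodes { }, right has 1 {F}.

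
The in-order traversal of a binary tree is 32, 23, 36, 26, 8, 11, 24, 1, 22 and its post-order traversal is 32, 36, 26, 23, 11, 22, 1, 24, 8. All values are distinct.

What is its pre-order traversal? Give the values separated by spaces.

8 23 32 26 36 24 11 1 22

The last element of post-order is the root; it splits in-order into left and right subtrees.
Root 8: left subtree has 4 nodes {32, 23, 36, 26}, right has 4 {11, 24, 1, 22}.
  Root 23: left subtree has 1 node {32}, right has 2 {36, 26}.
    Root 26: left subtree has 1 node {36}, right has 0 { }.
  Root 24: left subtree has 1 node {11}, right has 2 {1, 22}.
    Root 1: left subtree has 0 nodes { }, right has 1 {22}.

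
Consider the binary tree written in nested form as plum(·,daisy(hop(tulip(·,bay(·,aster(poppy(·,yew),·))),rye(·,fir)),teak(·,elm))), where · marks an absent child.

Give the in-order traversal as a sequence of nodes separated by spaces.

plum tulip bay poppy yew aster hop rye fir daisy teak elm

In-order visits the left subtree, then the node, then the right subtree.
At plum: no left child.
Visit plum.
At plum: go right to daisy.
  At daisy: go left to hop.
    At hop: go left to tulip.
      At tulip: no left child.
      Visit tulip.
      At tulip: go right to bay.
        At bay: no left child.
        Visit bay.
        At bay: go right to aster.
          At aster: go left to poppy.
            At poppy: no left child.
            Visit poppy.
            At poppy: go right to yew.
              yew is a leaf — visit yew.
          Visit aster.
          At aster: no right child.
    Visit hop.
    At hop: go right to rye.
      At rye: no left child.
      Visit rye.
      At rye: go right to fir.
        fir is a leaf — visit fir.
  Visit daisy.
  At daisy: go right to teak.
    At teak: no left child.
    Visit teak.
    At teak: go right to elm.
      elm is a leaf — visit elm.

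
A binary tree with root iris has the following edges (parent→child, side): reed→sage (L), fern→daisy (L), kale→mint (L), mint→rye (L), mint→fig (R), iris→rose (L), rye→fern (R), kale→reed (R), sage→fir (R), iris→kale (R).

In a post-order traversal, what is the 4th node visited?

rye

Post-order visits the left subtree, then the right subtree, then the node.
At iris: go left to rose.
  rose is a leaf — visit rose.
At iris: go right to kale.
  At kale: go left to mint.
    At mint: go left to rye.
      At rye: no left child.
      At rye: go right to fern.
        At fern: go left to daisy.
          daisy is a leaf — visit daisy.
        At fern: no right child.
        Visit fern.
      Visit rye.
    At mint: go right to fig.
      fig is a leaf — visit fig.
    Visit mint.
  At kale: go right to reed.
    At reed: go left to sage.
      At sage: no left child.
      At sage: go right to fir.
        fir is a leaf — visit fir.
      Visit sage.
    At reed: no right child.
    Visit reed.
  Visit kale.
Visit iris.
Full post-order sequence: rose, daisy, fern, rye, fig, mint, fir, sage, reed, kale, iris.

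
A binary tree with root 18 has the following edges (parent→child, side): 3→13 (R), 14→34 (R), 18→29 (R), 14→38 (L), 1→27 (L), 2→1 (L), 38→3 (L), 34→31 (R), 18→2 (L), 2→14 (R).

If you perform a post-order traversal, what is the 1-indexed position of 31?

6

Post-order visits the left subtree, then the right subtree, then the node.
At 18: go left to 2.
  At 2: go left to 1.
    At 1: go left to 27.
      27 is a leaf — visit 27.
    At 1: no right child.
    Visit 1.
  At 2: go right to 14.
    At 14: go left to 38.
      At 38: go left to 3.
        At 3: no left child.
        At 3: go right to 13.
          13 is a leaf — visit 13.
        Visit 3.
      At 38: no right child.
      Visit 38.
    At 14: go right to 34.
      At 34: no left child.
      At 34: go right to 31.
        31 is a leaf — visit 31.
      Visit 34.
    Visit 14.
  Visit 2.
At 18: go right to 29.
  29 is a leaf — visit 29.
Visit 18.
Full post-order sequence: 27, 1, 13, 3, 38, 31, 34, 14, 2, 29, 18.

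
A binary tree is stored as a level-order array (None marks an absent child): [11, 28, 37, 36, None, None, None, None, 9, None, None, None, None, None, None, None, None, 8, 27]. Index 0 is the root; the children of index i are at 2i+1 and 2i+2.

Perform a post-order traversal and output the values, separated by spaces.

8 27 9 36 28 37 11

Post-order visits the left subtree, then the right subtree, then the node.
At 11: go left to 28.
  At 28: go left to 36.
    At 36: no left child.
    At 36: go right to 9.
      At 9: go left to 8.
        8 is a leaf — visit 8.
      At 9: go right to 27.
        27 is a leaf — visit 27.
      Visit 9.
    Visit 36.
  At 28: no right child.
  Visit 28.
At 11: go right to 37.
  37 is a leaf — visit 37.
Visit 11.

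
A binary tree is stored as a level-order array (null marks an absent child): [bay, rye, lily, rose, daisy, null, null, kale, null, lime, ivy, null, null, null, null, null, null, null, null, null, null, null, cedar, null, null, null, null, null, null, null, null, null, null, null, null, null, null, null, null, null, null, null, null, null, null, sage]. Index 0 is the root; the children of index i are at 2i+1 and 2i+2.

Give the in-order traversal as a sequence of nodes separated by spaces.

In-order visits the left subtree, then the node, then the right subtree.
At bay: go left to rye.
  At rye: go left to rose.
    At rose: go left to kale.
      kale is a leaf — visit kale.
    Visit rose.
    At rose: no right child.
  Visit rye.
  At rye: go right to daisy.
    At daisy: go left to lime.
      lime is a leaf — visit lime.
    Visit daisy.
    At daisy: go right to ivy.
      At ivy: no left child.
      Visit ivy.
      At ivy: go right to cedar.
        At cedar: go left to sage.
          sage is a leaf — visit sage.
        Visit cedar.
        At cedar: no right child.
Visit bay.
At bay: go right to lily.
  lily is a leaf — visit lily.

kale rose rye lime daisy ivy sage cedar bay lily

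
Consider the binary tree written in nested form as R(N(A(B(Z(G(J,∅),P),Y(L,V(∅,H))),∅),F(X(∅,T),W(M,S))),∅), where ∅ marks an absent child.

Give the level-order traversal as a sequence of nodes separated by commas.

R, N, A, F, B, X, W, Z, Y, T, M, S, G, P, L, V, J, H

Level-order visits nodes level by level from the root, left to right within each level.
Level 0: R
Level 1: N
Level 2: A, F
Level 3: B, X, W
Level 4: Z, Y, T, M, S
Level 5: G, P, L, V
Level 6: J, H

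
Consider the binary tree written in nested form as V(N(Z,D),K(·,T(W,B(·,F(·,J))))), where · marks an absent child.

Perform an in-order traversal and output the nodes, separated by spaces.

Z N D V K W T B F J

In-order visits the left subtree, then the node, then the right subtree.
At V: go left to N.
  At N: go left to Z.
    Z is a leaf — visit Z.
  Visit N.
  At N: go right to D.
    D is a leaf — visit D.
Visit V.
At V: go right to K.
  At K: no left child.
  Visit K.
  At K: go right to T.
    At T: go left to W.
      W is a leaf — visit W.
    Visit T.
    At T: go right to B.
      At B: no left child.
      Visit B.
      At B: go right to F.
        At F: no left child.
        Visit F.
        At F: go right to J.
          J is a leaf — visit J.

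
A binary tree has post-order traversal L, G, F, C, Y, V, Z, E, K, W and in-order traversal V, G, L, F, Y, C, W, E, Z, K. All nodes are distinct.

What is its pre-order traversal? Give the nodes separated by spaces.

W V Y F G L C K E Z

The last element of post-order is the root; it splits in-order into left and right subtrees.
Root W: left subtree has 6 nodes {V, G, L, F, Y, C}, right has 3 {E, Z, K}.
  Root V: left subtree has 0 nodes { }, right has 5 {G, L, F, Y, C}.
    Root Y: left subtree has 3 nodes {G, L, F}, right has 1 {C}.
      Root F: left subtree has 2 nodes {G, L}, right has 0 { }.
        Root G: left subtree has 0 nodes { }, right has 1 {L}.
  Root K: left subtree has 2 nodes {E, Z}, right has 0 { }.
    Root E: left subtree has 0 nodes { }, right has 1 {Z}.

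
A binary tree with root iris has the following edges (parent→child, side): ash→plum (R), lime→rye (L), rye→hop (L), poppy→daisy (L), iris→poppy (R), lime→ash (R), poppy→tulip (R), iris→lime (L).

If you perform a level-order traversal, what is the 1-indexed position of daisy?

Level-order visits nodes level by level from the root, left to right within each level.
Level 0: iris
Level 1: lime, poppy
Level 2: rye, ash, daisy, tulip
Level 3: hop, plum
Full level-order sequence: iris, lime, poppy, rye, ash, daisy, tulip, hop, plum.

6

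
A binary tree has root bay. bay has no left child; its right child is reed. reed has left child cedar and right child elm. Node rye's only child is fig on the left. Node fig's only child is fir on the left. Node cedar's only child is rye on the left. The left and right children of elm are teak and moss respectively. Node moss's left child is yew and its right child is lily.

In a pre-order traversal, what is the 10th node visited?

Pre-order visits the node, then its left subtree, then its right subtree.
Visit bay.
At bay: no left child.
At bay: go right to reed.
  Visit reed.
  At reed: go left to cedar.
    Visit cedar.
    At cedar: go left to rye.
      Visit rye.
      At rye: go left to fig.
        Visit fig.
        At fig: go left to fir.
          fir is a leaf — visit fir.
        At fig: no right child.
      At rye: no right child.
    At cedar: no right child.
  At reed: go right to elm.
    Visit elm.
    At elm: go left to teak.
      teak is a leaf — visit teak.
    At elm: go right to moss.
      Visit moss.
      At moss: go left to yew.
        yew is a leaf — visit yew.
      At moss: go right to lily.
        lily is a leaf — visit lily.
Full pre-order sequence: bay, reed, cedar, rye, fig, fir, elm, teak, moss, yew, lily.

yew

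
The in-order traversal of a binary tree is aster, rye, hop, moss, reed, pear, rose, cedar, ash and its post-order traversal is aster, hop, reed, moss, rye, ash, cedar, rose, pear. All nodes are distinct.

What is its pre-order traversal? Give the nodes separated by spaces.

The last element of post-order is the root; it splits in-order into left and right subtrees.
Root pear: left subtree has 5 nodes {aster, rye, hop, moss, reed}, right has 3 {rose, cedar, ash}.
  Root rye: left subtree has 1 node {aster}, right has 3 {hop, moss, reed}.
    Root moss: left subtree has 1 node {hop}, right has 1 {reed}.
  Root rose: left subtree has 0 nodes { }, right has 2 {cedar, ash}.
    Root cedar: left subtree has 0 nodes { }, right has 1 {ash}.

pear rye aster moss hop reed rose cedar ash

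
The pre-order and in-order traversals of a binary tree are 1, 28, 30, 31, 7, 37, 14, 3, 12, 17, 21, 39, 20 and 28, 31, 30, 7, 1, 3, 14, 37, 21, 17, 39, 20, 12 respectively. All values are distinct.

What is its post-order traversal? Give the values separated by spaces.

31 7 30 28 3 14 21 20 39 17 12 37 1

The first element of pre-order is the root; it splits in-order into left and right subtrees.
Root 1: left subtree has 4 nodes {28, 31, 30, 7}, right has 8 {3, 14, 37, 21, 17, 39, 20, 12}.
  Root 28: left subtree has 0 nodes { }, right has 3 {31, 30, 7}.
    Root 30: left subtree has 1 node {31}, right has 1 {7}.
  Root 37: left subtree has 2 nodes {3, 14}, right has 5 {21, 17, 39, 20, 12}.
    Root 14: left subtree has 1 node {3}, right has 0 { }.
    Root 12: left subtree has 4 nodes {21, 17, 39, 20}, right has 0 { }.
      Root 17: left subtree has 1 node {21}, right has 2 {39, 20}.
        Root 39: left subtree has 0 nodes { }, right has 1 {20}.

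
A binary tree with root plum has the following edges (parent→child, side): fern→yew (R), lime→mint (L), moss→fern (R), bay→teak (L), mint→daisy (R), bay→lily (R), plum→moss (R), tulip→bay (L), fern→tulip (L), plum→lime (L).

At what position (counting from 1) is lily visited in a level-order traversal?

11

Level-order visits nodes level by level from the root, left to right within each level.
Level 0: plum
Level 1: lime, moss
Level 2: mint, fern
Level 3: daisy, tulip, yew
Level 4: bay
Level 5: teak, lily
Full level-order sequence: plum, lime, moss, mint, fern, daisy, tulip, yew, bay, teak, lily.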